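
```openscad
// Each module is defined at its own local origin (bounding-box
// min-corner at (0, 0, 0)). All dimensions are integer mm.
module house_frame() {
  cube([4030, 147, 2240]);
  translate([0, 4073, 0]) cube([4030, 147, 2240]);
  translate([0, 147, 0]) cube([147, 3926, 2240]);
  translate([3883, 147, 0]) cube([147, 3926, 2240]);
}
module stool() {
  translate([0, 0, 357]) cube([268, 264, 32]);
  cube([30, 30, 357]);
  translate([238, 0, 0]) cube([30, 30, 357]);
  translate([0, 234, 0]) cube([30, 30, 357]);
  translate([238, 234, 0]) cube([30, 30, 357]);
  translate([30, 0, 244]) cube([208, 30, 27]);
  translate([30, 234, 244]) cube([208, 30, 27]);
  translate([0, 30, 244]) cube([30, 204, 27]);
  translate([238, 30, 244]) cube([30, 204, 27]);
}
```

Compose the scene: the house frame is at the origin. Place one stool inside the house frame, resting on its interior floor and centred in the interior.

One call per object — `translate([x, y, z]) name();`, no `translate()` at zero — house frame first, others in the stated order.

house_frame();
translate([1881, 1978, 0]) stool();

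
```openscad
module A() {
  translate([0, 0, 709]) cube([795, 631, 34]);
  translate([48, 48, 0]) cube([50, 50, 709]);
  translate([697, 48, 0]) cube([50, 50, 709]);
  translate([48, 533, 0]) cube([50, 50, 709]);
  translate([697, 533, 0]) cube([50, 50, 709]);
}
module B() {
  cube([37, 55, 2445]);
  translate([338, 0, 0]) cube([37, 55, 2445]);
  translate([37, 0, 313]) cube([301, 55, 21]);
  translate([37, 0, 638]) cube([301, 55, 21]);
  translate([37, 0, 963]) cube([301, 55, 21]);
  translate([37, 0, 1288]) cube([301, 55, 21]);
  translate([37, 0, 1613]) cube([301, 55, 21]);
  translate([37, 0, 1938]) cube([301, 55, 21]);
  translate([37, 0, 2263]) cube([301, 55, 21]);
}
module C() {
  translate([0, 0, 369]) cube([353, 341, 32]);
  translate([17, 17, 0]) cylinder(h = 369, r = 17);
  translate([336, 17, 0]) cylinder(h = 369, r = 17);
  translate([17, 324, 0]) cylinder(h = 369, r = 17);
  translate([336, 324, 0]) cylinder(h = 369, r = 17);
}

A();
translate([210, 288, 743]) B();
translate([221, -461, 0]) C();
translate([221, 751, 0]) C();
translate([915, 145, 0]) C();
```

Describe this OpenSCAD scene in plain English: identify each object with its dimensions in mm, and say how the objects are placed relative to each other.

A is a table: top 795 mm (x) × 631 mm (y), 34 mm thick, upper face at z = 743 mm, on four 50×50 mm square legs, each inset 48 mm from the nearest pair of top edges, running from z = 0 to the bottom of the top.

B is a straight ladder. Two 37×55 mm vertical rails, 2445 mm tall, stand 375 mm apart (outside-to-outside) with their front faces coplanar on the −y side. 7 rungs, each 55 mm deep and 21 mm tall, span between the inner faces of the rails, front faces flush with the rails. The lowest rung's underside is at z = 313 mm and rungs are spaced 325 mm apart (underside to underside).

C is a four-legged stool. The seat is 353×341 mm, 32 mm thick, top at z = 401 mm. It stands on four round legs, each 34 mm in diameter, from z = 0 to the seat underside, each leg's axis is inset half a diameter from the nearest pair of seat edges (so the leg's bounding box is flush with the corner).

The ladder is on top of the table, centred. Three stools sit around the table at the −y, +y, +x sides.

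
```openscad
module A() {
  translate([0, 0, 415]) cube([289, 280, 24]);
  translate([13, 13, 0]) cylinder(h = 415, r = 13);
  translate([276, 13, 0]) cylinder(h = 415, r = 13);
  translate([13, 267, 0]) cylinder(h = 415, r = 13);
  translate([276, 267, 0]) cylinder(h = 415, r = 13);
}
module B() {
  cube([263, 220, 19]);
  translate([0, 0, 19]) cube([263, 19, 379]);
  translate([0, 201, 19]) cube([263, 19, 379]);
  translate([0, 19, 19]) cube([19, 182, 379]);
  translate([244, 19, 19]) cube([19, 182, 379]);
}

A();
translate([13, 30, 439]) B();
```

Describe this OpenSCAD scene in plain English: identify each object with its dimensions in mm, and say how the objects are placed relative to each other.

A is a simple wooden stool: a rectangular seat 289 mm (x) by 280 mm (y), 24 mm thick, top face at z = 439 mm, on four round legs, each 26 mm in diameter. The legs rest on z = 0, each leg's axis is inset half a diameter from the nearest pair of seat edges (so the leg's bounding box is flush with the corner).

B is an open-topped rectangular box: outside dimensions 263×220×398 mm, with a uniform wall and base thickness of 19 mm. The base is a full 263×220 slab on the floor; four walls sit on top of the base. The front and back walls (the −y and +y sides) span the full width; the two side walls fit between them.

The open box is on top of the stool, centred.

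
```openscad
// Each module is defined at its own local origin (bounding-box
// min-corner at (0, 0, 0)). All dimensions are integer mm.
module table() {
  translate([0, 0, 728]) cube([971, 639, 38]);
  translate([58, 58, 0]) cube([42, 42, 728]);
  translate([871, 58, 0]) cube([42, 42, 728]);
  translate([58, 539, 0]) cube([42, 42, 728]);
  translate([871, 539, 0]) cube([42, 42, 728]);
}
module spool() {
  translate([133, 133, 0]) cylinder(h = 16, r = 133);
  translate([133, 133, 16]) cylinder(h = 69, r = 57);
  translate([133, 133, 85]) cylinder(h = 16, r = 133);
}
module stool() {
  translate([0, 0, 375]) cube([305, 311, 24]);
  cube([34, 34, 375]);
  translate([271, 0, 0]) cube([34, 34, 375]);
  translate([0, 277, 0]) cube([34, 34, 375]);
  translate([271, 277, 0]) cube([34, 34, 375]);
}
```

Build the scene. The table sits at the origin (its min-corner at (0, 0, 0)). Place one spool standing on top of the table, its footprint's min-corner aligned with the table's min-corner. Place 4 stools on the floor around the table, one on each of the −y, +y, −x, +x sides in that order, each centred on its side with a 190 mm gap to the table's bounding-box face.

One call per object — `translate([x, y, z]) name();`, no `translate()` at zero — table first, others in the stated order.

table();
translate([0, 0, 766]) spool();
translate([333, -501, 0]) stool();
translate([333, 829, 0]) stool();
translate([-495, 164, 0]) stool();
translate([1161, 164, 0]) stool();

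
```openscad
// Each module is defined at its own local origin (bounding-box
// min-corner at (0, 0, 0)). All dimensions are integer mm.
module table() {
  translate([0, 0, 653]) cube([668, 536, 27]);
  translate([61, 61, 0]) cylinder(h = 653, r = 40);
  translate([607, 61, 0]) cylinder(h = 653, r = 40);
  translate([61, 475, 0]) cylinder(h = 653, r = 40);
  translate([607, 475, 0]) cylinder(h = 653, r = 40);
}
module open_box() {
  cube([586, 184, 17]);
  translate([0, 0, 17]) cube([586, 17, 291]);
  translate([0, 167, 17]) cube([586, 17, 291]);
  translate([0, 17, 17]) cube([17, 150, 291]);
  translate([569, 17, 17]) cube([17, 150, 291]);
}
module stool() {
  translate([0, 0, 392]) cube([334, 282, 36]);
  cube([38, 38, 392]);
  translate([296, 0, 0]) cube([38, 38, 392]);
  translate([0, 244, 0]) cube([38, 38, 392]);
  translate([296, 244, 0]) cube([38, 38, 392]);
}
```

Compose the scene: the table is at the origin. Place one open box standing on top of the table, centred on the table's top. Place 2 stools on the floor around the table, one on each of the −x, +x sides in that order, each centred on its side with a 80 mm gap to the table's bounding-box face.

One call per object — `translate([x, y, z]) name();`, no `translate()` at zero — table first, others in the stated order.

table();
translate([41, 176, 680]) open_box();
translate([-414, 127, 0]) stool();
translate([748, 127, 0]) stool();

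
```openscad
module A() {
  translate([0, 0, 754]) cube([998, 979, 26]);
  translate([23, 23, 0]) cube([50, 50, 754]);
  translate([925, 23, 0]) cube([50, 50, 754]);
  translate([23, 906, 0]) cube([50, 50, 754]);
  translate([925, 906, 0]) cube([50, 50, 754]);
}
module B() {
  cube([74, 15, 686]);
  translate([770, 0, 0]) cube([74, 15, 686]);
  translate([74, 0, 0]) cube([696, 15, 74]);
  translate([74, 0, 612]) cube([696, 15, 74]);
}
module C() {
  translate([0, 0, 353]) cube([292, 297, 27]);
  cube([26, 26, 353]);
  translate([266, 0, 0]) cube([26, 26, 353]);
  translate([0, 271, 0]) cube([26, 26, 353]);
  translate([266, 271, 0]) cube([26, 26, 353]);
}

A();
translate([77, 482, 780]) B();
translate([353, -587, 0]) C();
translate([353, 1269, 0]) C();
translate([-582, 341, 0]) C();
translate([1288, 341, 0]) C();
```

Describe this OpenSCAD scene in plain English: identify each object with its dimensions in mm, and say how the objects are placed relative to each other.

A is a table with a 998×979 mm rectangular top, 26 mm thick, top surface at z = 780 mm, supported by four 50×50 mm square legs, each inset 23 mm from the nearest pair of top edges, running from the floor.

B is a rectangular picture frame lying in the x–z plane (depth along y). The opening is 696 mm wide (x) by 538 mm tall (z), surrounded by a border 74 mm wide on all four sides. The frame is 15 mm deep and is made of two full-height vertical stiles with two horizontal rails fitted between them.

C is a four-legged stool. The seat is 292×297 mm, 27 mm thick, top at z = 380 mm. It stands on four square legs, each 26×26 mm in cross-section, from z = 0 to the seat underside, each flush with a corner of the seat.

The picture frame is on top of the table, centred. Four stools sit around the table at the −y, +y, −x, +x sides.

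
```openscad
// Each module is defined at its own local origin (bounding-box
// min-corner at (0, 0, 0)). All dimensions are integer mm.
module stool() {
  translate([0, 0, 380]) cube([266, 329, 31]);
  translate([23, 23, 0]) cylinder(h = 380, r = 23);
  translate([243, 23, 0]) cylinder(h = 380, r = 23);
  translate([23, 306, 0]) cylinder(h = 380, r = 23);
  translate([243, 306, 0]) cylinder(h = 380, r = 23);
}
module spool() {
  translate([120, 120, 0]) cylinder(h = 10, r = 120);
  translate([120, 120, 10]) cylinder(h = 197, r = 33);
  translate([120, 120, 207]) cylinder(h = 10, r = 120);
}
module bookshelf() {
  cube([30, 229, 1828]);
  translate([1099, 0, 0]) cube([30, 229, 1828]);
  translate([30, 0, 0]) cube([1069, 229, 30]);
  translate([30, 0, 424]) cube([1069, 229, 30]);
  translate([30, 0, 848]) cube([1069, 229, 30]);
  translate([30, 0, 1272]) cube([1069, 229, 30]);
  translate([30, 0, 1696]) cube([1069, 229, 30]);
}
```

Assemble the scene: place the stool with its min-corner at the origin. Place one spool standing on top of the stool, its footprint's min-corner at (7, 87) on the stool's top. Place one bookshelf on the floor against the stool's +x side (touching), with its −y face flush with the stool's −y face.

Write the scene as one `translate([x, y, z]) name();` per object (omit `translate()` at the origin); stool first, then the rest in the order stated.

stool();
translate([7, 87, 411]) spool();
translate([266, 0, 0]) bookshelf();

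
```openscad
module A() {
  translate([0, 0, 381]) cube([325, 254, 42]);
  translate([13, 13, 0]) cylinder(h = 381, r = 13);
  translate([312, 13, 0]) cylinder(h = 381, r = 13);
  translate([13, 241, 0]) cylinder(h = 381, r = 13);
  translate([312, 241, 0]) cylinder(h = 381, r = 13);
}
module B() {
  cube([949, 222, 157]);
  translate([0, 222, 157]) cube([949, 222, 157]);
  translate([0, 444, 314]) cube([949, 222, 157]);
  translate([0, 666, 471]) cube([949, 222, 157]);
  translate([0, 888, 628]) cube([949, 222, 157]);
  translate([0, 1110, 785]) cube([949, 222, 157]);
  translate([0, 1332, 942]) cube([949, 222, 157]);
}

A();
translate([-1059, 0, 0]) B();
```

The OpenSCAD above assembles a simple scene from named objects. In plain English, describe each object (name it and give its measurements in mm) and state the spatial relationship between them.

A is a four-legged stool. The seat is 325×254 mm, 42 mm thick, top at z = 423 mm. It stands on four round legs, each 26 mm in diameter, from z = 0 to the seat underside, each leg's axis is inset half a diameter from the nearest pair of seat edges (so the leg's bounding box is flush with the corner).

B is a run of 7 identical solid stair steps. Each tread is 949×222 mm and each step block is 157 mm high. Step 1 rests on the floor; step k is offset from step 1 by (k−1)×222 mm in y and (k−1)×157 mm in z.

The staircase is on the floor beside the stool on its −x side.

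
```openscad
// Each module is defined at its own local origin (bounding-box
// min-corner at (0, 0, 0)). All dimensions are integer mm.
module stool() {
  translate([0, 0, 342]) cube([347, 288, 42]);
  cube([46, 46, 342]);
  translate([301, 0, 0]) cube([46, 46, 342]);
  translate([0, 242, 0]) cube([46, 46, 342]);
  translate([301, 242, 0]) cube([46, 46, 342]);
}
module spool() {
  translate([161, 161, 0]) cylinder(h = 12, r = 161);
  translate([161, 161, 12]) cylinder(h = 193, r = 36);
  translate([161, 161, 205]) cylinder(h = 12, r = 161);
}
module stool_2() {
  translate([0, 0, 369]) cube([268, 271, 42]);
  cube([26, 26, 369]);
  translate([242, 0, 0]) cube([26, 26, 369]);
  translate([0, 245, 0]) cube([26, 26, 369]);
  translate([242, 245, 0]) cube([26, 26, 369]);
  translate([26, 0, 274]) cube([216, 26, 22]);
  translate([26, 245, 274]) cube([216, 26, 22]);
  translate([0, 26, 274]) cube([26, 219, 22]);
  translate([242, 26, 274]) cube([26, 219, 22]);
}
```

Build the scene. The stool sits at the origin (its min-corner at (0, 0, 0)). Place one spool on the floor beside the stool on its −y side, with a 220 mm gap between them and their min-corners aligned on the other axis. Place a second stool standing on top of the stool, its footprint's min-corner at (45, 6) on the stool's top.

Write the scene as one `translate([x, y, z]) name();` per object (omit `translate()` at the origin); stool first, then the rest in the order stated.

stool();
translate([0, -542, 0]) spool();
translate([45, 6, 384]) stool_2();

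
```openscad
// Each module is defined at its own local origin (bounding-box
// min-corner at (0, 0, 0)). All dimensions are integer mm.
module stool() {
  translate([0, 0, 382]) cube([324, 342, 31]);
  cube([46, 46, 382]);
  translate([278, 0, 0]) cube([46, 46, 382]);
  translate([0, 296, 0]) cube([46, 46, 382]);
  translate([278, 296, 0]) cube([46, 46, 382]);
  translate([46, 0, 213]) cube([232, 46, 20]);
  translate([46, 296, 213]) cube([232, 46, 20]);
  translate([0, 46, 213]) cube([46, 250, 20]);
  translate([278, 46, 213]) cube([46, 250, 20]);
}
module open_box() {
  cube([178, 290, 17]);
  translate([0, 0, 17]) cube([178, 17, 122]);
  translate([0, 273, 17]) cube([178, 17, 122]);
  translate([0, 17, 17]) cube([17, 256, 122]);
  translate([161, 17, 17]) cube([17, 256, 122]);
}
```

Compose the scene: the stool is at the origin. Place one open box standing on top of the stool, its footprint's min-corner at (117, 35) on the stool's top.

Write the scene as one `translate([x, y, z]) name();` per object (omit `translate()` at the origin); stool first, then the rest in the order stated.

stool();
translate([117, 35, 413]) open_box();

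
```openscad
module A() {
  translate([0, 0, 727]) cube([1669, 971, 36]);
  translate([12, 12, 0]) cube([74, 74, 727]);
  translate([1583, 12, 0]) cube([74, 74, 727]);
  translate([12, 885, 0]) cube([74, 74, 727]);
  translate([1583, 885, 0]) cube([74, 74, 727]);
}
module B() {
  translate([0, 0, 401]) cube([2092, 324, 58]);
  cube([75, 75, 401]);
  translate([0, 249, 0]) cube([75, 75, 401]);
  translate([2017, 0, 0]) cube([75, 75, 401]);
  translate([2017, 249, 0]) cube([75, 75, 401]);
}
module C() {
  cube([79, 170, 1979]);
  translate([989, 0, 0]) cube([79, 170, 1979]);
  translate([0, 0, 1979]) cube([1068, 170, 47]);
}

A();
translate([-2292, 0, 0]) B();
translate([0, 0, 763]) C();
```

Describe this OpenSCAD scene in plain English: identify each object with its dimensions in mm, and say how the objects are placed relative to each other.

A is a table with a 1669×971 mm rectangular top, 36 mm thick, top surface at z = 763 mm, supported by four 74×74 mm square legs, each inset 12 mm from the nearest pair of top edges, running from the floor.

B is a long wooden bench with a 2092 mm (x) × 324 mm (y) seat, 58 mm thick, its top surface 459 mm above the floor. Four 75 mm square legs at the seat corners, flush with the edges, run from z = 0 to the seat underside.

C is a door frame. The clear opening is 910 mm wide and 1979 mm high. Two 79 mm wide jambs, 170 mm deep, stand either side of the opening from the floor to the top of the opening. A 47 mm thick head sits across the top of both jambs, spanning the full outside width of the frame.

The bench is on the floor beside the table on its −x side. The door frame is on top of the table.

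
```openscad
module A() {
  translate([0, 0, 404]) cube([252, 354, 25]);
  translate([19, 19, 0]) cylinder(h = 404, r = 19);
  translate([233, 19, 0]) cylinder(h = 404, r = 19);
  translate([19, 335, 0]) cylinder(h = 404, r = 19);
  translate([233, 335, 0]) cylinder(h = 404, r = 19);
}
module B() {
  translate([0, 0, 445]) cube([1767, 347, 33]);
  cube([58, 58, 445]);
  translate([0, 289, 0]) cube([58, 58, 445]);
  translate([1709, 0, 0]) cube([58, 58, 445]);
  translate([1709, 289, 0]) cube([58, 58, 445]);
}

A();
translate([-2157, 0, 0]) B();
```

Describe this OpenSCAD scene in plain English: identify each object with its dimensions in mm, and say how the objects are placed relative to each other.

A is a four-legged stool. The seat is a 252×354×25 mm slab whose top surface is at z = 429 mm; four round legs, each 38 mm in diameter, run from the floor (z = 0) to the underside of the seat, each leg's axis is inset half a diameter from the nearest pair of seat edges (so the leg's bounding box is flush with the corner).

B is a bench: a 1767×347 mm seat slab, 33 mm thick, top at z = 478 mm, on four 58×58 mm square legs flush with the seat corners and standing on z = 0.

The bench is on the floor beside the stool on its −x side.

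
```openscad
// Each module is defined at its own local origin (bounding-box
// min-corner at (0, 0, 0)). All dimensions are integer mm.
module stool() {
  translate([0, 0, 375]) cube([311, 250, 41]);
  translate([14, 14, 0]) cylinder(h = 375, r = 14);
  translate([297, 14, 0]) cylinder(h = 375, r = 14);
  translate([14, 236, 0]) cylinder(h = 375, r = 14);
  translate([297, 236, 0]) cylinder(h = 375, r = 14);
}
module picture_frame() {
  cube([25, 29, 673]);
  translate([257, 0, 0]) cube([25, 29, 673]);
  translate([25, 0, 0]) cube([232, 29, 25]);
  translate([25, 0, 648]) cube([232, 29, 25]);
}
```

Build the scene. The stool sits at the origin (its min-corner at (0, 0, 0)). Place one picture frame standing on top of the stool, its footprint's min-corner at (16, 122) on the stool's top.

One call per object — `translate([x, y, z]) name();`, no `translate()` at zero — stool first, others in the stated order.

stool();
translate([16, 122, 416]) picture_frame();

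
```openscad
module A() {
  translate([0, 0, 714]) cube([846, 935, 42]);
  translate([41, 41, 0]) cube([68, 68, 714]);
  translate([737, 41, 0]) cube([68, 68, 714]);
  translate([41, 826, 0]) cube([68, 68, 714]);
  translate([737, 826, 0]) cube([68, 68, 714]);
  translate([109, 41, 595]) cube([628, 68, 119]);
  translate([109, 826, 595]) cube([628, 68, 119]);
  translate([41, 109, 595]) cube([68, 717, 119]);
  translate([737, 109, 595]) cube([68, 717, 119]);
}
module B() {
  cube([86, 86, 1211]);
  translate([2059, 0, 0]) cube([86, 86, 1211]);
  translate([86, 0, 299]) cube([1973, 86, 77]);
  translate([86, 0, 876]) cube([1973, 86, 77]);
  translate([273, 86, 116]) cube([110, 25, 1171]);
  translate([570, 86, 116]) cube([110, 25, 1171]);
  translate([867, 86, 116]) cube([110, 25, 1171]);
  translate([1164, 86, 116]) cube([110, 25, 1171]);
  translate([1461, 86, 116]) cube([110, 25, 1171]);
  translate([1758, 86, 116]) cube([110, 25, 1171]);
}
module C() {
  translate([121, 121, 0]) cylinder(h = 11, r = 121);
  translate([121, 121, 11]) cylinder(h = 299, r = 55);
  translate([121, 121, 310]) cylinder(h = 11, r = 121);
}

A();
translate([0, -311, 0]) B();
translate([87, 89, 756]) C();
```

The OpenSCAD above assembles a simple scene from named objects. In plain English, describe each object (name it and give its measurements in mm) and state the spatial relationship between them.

A is a table: top 846 mm (x) × 935 mm (y), 42 mm thick, upper face at z = 756 mm, on four 68×68 mm square legs, each inset 41 mm from the nearest pair of top edges, running from z = 0 to the bottom of the top. Four apron rails, 68 mm thick and 119 mm tall, run between adjacent legs with their top edges flush with the underside of the top and their outer faces flush with the legs' outer faces.

B is a fence section. Two 86×86 mm posts, 1211 mm tall, stand on the floor with a clear span of 1973 mm between their inner faces. Two horizontal rails of 86×77 mm section span the gap between the posts with their undersides at z = 299 mm and z = 876 mm, flush with the posts' −y face. 6 pickets, each 110 mm wide, 25 mm thick and 1171 mm tall, are fixed to the +y face of the rails with their bottoms at z = 116 mm, evenly spaced across the span with equal gaps (rounded down to the nearest mm) at the −x end and between each pair — any rounding remainder accumulates at the +x end.

C is a spool: two coaxial disc flanges of radius 121 mm and thickness 11 mm, joined by a core cylinder of radius 55 mm and height 299 mm. The lower flange rests on z = 0 and the three cylinders share a vertical axis.

The fence section is on the floor beside the table on its −y side. The spool is on top of the table.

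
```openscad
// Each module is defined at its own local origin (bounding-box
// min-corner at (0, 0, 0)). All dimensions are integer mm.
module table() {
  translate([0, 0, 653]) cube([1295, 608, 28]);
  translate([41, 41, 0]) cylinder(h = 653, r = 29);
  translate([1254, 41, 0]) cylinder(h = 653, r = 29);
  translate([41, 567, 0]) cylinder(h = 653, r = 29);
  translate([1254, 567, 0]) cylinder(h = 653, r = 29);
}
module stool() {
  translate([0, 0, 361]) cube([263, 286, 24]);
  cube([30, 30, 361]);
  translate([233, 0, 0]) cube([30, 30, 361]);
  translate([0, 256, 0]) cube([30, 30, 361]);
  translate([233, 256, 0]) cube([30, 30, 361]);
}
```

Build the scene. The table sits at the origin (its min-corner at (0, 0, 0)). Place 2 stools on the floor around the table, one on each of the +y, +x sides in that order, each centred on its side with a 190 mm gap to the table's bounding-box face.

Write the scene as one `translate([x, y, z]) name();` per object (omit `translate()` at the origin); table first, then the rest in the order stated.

table();
translate([516, 798, 0]) stool();
translate([1485, 161, 0]) stool();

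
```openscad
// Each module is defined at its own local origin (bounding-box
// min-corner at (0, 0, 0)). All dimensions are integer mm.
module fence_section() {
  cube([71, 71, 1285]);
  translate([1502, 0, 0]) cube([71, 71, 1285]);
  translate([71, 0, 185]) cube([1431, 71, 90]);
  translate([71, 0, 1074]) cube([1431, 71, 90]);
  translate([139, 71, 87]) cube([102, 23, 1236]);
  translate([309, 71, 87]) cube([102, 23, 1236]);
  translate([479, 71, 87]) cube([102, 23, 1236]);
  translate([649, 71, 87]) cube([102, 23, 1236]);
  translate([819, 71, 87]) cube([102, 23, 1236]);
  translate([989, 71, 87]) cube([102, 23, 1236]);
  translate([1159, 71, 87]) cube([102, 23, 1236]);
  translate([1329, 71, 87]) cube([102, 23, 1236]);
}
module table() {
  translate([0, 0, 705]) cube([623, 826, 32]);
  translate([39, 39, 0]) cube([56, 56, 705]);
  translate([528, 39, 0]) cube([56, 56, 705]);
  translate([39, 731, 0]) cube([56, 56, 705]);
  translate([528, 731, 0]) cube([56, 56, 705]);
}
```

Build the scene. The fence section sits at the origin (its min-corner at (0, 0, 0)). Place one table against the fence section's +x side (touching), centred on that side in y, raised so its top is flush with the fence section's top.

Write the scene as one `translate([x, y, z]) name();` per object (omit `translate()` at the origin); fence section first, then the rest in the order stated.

fence_section();
translate([1573, -366, 586]) table();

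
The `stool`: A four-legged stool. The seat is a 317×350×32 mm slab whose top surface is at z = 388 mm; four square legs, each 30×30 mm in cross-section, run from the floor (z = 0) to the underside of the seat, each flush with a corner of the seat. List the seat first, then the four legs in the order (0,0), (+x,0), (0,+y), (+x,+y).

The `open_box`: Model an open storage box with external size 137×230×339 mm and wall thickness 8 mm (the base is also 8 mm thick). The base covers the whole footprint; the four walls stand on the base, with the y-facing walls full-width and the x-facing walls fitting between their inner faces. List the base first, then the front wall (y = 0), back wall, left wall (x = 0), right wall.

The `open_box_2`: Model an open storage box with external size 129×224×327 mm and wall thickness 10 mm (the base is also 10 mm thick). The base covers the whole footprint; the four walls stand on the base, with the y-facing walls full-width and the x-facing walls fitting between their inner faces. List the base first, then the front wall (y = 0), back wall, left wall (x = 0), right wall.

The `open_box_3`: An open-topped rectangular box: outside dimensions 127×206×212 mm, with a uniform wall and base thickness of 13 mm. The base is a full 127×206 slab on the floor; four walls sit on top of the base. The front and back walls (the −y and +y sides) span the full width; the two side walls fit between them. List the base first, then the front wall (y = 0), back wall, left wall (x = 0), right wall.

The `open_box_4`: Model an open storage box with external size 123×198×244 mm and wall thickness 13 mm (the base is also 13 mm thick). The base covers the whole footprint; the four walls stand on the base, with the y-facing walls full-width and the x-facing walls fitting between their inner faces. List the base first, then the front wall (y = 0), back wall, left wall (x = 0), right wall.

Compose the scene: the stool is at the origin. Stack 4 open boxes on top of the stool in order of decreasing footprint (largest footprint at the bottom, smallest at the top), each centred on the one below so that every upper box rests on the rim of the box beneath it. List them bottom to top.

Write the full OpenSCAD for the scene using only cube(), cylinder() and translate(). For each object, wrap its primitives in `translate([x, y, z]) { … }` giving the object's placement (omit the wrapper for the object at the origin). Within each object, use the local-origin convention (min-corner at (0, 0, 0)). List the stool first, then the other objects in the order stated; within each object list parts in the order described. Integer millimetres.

translate([0, 0, 356]) cube([317, 350, 32]);
cube([30, 30, 356]);
translate([287, 0, 0]) cube([30, 30, 356]);
translate([0, 320, 0]) cube([30, 30, 356]);
translate([287, 320, 0]) cube([30, 30, 356]);
translate([90, 60, 388]) {
  cube([137, 230, 8]);
  translate([0, 0, 8]) cube([137, 8, 331]);
  translate([0, 222, 8]) cube([137, 8, 331]);
  translate([0, 8, 8]) cube([8, 214, 331]);
  translate([129, 8, 8]) cube([8, 214, 331]);
}
translate([94, 63, 727]) {
  cube([129, 224, 10]);
  translate([0, 0, 10]) cube([129, 10, 317]);
  translate([0, 214, 10]) cube([129, 10, 317]);
  translate([0, 10, 10]) cube([10, 204, 317]);
  translate([119, 10, 10]) cube([10, 204, 317]);
}
translate([95, 72, 1054]) {
  cube([127, 206, 13]);
  translate([0, 0, 13]) cube([127, 13, 199]);
  translate([0, 193, 13]) cube([127, 13, 199]);
  translate([0, 13, 13]) cube([13, 180, 199]);
  translate([114, 13, 13]) cube([13, 180, 199]);
}
translate([97, 76, 1266]) {
  cube([123, 198, 13]);
  translate([0, 0, 13]) cube([123, 13, 231]);
  translate([0, 185, 13]) cube([123, 13, 231]);
  translate([0, 13, 13]) cube([13, 172, 231]);
  translate([110, 13, 13]) cube([13, 172, 231]);
}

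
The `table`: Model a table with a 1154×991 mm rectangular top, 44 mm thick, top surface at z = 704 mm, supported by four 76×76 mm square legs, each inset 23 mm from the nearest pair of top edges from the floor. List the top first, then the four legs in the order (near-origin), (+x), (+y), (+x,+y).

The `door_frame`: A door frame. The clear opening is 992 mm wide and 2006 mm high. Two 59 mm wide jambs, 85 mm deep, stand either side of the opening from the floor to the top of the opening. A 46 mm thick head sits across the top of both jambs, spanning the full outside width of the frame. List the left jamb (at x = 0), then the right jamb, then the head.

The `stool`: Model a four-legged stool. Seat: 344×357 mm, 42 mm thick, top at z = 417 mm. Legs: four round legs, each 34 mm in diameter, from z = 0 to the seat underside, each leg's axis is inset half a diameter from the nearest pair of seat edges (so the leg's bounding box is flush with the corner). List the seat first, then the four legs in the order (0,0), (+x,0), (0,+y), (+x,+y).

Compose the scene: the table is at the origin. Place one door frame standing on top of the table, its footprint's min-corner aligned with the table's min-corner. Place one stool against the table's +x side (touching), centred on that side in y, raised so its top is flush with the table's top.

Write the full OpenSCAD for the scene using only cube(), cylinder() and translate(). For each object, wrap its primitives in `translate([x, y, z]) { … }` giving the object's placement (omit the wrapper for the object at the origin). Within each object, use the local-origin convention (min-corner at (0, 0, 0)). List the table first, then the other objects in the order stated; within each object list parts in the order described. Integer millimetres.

translate([0, 0, 660]) cube([1154, 991, 44]);
translate([23, 23, 0]) cube([76, 76, 660]);
translate([1055, 23, 0]) cube([76, 76, 660]);
translate([23, 892, 0]) cube([76, 76, 660]);
translate([1055, 892, 0]) cube([76, 76, 660]);
translate([0, 0, 704]) {
  cube([59, 85, 2006]);
  translate([1051, 0, 0]) cube([59, 85, 2006]);
  translate([0, 0, 2006]) cube([1110, 85, 46]);
}
translate([1154, 317, 287]) {
  translate([0, 0, 375]) cube([344, 357, 42]);
  translate([17, 17, 0]) cylinder(h = 375, r = 17);
  translate([327, 17, 0]) cylinder(h = 375, r = 17);
  translate([17, 340, 0]) cylinder(h = 375, r = 17);
  translate([327, 340, 0]) cylinder(h = 375, r = 17);
}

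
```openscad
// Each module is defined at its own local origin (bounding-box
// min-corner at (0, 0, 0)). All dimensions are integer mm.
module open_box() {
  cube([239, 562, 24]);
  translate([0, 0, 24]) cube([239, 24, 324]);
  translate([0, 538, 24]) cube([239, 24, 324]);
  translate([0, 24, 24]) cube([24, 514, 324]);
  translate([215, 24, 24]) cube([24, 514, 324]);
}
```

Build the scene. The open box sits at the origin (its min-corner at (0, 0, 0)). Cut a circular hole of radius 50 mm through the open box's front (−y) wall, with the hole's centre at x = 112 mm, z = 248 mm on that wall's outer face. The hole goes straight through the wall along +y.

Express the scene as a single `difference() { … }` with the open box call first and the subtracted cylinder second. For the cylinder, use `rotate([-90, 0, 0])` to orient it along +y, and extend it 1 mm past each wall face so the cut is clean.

difference() {
  open_box();
  translate([112, -1, 248]) rotate([-90, 0, 0]) cylinder(h = 26, r = 50);
}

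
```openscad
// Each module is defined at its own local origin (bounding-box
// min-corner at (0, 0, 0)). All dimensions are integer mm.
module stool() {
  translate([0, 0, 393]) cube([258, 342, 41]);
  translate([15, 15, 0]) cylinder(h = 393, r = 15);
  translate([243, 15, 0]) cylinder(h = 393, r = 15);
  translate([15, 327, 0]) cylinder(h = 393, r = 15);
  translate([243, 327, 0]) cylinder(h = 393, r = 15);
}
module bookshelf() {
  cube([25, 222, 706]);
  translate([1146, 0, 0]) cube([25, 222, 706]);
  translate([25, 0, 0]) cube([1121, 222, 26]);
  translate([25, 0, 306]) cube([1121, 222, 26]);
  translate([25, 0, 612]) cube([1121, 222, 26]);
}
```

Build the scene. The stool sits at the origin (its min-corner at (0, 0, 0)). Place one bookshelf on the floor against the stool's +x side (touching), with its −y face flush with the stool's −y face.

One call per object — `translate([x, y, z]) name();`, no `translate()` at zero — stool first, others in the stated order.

stool();
translate([258, 0, 0]) bookshelf();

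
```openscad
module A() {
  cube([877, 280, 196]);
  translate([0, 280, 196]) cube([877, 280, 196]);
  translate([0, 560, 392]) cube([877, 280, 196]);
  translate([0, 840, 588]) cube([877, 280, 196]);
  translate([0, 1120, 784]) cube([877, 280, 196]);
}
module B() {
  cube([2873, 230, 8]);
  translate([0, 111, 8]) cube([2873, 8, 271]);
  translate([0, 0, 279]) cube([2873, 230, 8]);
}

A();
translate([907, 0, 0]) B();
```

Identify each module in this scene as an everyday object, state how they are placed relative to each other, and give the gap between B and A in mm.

A is a staircase. B is an I-beam. The I-beam is on the floor beside the staircase on its +x side. The gap between the I-beam and the staircase is 30 mm.

The I-beam's nearest face is 30 mm from the staircase's +x face.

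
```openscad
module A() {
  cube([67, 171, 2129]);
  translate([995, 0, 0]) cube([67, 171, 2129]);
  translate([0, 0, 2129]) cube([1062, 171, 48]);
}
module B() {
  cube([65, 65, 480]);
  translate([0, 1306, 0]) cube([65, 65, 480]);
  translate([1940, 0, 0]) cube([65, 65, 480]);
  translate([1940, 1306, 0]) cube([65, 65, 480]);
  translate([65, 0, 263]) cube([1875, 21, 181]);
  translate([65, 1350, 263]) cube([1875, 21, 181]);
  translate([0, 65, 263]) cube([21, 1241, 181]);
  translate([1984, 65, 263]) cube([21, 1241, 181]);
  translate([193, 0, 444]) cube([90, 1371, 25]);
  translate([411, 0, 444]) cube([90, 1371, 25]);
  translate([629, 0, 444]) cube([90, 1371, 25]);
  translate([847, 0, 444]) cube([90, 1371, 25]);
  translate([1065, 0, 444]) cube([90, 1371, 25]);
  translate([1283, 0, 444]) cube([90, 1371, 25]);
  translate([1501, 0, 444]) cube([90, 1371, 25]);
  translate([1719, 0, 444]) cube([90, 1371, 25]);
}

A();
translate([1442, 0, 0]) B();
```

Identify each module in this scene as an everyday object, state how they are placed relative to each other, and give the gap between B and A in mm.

The bed frame's nearest face is 380 mm from the door frame's +x face.

A is a door frame. B is a bed frame. The bed frame is on the floor beside the door frame on its +x side. The gap between the bed frame and the door frame is 380 mm.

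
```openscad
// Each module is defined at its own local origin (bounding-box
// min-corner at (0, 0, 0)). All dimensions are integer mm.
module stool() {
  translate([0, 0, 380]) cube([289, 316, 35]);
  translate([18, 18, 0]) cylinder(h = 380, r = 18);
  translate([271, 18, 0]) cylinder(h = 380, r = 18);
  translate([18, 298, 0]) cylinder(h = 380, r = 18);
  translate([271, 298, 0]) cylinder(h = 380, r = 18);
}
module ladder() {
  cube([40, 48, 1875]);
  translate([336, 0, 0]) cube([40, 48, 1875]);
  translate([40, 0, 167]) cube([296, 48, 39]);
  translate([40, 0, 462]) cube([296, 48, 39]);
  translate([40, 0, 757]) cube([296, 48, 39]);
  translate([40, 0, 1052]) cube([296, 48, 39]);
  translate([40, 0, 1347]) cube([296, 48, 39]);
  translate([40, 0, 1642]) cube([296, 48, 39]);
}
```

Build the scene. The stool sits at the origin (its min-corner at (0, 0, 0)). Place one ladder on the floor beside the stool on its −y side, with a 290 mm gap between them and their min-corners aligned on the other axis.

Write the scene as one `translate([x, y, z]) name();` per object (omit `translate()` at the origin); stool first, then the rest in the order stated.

stool();
translate([0, -338, 0]) ladder();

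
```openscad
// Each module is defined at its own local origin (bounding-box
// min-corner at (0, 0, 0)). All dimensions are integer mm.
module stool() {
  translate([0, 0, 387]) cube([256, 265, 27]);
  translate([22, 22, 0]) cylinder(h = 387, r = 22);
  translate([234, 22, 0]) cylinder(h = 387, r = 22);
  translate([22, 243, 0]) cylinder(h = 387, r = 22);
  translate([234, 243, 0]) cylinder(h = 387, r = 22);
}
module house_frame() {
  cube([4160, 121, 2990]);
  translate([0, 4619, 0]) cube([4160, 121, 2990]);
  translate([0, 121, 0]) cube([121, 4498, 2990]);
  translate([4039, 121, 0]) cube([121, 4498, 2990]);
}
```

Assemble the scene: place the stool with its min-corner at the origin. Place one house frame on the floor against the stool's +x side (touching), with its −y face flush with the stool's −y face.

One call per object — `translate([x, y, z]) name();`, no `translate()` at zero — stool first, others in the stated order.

stool();
translate([256, 0, 0]) house_frame();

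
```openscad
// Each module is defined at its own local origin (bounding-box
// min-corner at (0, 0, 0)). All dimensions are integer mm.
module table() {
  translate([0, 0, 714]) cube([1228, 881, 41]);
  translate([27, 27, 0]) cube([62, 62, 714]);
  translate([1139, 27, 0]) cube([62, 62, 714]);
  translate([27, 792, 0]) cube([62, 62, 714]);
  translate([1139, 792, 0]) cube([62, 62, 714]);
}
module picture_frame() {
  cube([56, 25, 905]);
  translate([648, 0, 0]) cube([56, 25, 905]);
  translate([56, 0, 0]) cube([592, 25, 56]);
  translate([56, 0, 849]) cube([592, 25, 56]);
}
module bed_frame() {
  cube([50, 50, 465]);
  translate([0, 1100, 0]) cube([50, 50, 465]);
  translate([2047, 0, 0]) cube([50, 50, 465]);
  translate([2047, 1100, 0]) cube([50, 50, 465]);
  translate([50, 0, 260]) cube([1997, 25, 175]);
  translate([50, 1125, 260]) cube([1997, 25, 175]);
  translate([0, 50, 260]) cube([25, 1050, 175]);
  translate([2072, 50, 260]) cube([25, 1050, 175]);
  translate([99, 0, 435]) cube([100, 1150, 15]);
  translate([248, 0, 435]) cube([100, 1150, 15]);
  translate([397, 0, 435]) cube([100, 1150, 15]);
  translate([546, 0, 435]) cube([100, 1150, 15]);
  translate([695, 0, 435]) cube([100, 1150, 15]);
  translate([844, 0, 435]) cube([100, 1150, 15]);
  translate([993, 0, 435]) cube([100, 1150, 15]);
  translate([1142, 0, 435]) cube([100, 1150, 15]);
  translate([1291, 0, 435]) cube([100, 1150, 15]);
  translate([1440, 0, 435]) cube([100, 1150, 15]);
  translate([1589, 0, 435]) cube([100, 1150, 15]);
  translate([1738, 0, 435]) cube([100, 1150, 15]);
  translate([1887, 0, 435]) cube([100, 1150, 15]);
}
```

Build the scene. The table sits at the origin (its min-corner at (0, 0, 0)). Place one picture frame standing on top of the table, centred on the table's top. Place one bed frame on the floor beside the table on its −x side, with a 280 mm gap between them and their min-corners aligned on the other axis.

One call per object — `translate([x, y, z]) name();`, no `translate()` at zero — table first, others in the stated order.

table();
translate([262, 428, 755]) picture_frame();
translate([-2377, 0, 0]) bed_frame();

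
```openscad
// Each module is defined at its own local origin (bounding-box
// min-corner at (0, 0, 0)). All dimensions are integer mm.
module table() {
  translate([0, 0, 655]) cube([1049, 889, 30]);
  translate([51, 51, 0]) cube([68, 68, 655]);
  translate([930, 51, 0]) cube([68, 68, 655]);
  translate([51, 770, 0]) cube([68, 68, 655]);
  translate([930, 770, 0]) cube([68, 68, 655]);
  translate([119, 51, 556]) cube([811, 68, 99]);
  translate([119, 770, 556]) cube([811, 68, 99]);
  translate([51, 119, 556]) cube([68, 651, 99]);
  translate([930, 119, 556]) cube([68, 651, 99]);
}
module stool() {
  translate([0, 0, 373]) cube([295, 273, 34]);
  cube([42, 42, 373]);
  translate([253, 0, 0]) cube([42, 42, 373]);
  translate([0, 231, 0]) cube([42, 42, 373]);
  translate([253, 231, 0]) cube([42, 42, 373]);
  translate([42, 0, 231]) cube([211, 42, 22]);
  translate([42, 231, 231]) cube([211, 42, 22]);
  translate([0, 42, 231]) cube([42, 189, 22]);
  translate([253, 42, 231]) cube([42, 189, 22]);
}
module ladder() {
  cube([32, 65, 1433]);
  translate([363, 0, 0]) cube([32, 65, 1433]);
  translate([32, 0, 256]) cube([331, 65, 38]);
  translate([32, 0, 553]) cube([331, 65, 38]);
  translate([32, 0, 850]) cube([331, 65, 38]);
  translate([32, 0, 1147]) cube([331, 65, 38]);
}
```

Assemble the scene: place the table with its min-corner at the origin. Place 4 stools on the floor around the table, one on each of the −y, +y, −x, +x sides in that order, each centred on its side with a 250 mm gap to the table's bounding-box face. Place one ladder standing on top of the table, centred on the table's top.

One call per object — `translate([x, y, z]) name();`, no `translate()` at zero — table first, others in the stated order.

table();
translate([377, -523, 0]) stool();
translate([377, 1139, 0]) stool();
translate([-545, 308, 0]) stool();
translate([1299, 308, 0]) stool();
translate([327, 412, 685]) ladder();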